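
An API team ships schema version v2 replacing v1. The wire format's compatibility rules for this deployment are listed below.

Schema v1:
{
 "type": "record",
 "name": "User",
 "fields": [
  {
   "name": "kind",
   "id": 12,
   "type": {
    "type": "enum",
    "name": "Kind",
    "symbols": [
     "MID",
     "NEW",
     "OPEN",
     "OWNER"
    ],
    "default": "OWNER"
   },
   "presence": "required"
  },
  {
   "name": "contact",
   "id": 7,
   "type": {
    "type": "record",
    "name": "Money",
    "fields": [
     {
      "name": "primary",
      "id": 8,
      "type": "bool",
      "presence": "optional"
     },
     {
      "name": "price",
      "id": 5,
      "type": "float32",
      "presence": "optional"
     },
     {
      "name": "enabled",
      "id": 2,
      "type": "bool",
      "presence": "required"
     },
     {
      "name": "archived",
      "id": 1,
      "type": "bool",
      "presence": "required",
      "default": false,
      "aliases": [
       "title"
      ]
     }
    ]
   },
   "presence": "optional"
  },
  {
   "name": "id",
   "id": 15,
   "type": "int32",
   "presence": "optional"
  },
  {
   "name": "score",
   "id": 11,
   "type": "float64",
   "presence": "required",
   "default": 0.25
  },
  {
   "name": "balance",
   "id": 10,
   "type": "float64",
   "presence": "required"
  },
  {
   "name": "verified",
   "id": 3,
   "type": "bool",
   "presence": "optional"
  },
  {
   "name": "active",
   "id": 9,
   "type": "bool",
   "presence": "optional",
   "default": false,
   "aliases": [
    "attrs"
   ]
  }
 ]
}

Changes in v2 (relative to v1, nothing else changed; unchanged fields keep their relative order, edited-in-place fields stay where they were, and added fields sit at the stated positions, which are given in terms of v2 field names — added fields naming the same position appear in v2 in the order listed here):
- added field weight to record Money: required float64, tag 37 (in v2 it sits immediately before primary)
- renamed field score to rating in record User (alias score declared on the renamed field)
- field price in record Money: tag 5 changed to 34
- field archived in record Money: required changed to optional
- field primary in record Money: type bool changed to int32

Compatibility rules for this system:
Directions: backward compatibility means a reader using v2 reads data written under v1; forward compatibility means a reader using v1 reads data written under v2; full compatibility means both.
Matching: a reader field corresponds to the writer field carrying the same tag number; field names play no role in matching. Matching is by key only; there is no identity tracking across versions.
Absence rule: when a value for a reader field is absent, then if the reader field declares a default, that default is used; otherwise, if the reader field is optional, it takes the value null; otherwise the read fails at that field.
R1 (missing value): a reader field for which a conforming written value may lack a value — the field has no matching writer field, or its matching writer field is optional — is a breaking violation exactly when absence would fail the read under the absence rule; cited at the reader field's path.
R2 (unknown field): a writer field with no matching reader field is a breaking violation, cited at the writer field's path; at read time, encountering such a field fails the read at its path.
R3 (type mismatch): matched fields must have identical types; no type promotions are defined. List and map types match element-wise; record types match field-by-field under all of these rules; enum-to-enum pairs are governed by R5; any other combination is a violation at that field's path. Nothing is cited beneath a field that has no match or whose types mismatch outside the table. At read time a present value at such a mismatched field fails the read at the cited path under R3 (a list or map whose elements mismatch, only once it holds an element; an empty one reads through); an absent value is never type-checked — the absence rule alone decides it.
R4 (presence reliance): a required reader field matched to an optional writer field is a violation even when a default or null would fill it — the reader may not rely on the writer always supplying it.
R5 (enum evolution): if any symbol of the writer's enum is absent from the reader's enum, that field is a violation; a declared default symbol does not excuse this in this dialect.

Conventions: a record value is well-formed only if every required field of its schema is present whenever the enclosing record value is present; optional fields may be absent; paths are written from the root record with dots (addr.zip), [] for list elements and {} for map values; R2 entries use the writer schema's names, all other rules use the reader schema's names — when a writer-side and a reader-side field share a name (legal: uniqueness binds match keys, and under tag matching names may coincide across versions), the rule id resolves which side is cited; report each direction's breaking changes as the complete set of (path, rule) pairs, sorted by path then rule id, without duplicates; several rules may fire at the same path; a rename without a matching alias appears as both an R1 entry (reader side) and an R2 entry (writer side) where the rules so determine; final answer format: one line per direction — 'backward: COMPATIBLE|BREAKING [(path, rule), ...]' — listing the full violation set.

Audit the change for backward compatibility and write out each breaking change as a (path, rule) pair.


backward: BREAKING [(contact.price, R2), (contact.primary, R3), (contact.weight, R1)]

the writer's type comes first in each User pair
backward for User (reader v2, writer v1):
  Kind -> Kind, writer required: kind aligns to kind
  Money -> Money, writer optional: contact aligns to contact
  int32 -> int32, writer optional: id aligns to id
  float64 -> float64, writer required: rating aligns to score
  float64 -> float64, writer required: balance aligns to balance
  bool -> bool, writer optional: verified aligns to verified
  bool -> bool, writer optional: active aligns to active
  contact.weight: no writer match
  bool -> int32, writer optional: contact.primary aligns to contact.primary
  contact.price: no writer match
  bool -> bool, writer required: contact.enabled aligns to contact.enabled
  bool -> bool, writer required: contact.archived aligns to contact.archived
  writer field contact.price has no reader counterpart
  violation R2 at contact.price
  violation R3 at contact.primary
  violation R1 at contact.weight
  backward on User therefore BREAKING (3)
diffs on User not affecting the asked answer:
  renamed field score to rating in record User (alias score declared on the renamed field) -> fires no rule on User, leaving the asked answer as it is
  field archived in record Money: required changed to optional -> matters only for User's forward compatibility — outside the asked direction


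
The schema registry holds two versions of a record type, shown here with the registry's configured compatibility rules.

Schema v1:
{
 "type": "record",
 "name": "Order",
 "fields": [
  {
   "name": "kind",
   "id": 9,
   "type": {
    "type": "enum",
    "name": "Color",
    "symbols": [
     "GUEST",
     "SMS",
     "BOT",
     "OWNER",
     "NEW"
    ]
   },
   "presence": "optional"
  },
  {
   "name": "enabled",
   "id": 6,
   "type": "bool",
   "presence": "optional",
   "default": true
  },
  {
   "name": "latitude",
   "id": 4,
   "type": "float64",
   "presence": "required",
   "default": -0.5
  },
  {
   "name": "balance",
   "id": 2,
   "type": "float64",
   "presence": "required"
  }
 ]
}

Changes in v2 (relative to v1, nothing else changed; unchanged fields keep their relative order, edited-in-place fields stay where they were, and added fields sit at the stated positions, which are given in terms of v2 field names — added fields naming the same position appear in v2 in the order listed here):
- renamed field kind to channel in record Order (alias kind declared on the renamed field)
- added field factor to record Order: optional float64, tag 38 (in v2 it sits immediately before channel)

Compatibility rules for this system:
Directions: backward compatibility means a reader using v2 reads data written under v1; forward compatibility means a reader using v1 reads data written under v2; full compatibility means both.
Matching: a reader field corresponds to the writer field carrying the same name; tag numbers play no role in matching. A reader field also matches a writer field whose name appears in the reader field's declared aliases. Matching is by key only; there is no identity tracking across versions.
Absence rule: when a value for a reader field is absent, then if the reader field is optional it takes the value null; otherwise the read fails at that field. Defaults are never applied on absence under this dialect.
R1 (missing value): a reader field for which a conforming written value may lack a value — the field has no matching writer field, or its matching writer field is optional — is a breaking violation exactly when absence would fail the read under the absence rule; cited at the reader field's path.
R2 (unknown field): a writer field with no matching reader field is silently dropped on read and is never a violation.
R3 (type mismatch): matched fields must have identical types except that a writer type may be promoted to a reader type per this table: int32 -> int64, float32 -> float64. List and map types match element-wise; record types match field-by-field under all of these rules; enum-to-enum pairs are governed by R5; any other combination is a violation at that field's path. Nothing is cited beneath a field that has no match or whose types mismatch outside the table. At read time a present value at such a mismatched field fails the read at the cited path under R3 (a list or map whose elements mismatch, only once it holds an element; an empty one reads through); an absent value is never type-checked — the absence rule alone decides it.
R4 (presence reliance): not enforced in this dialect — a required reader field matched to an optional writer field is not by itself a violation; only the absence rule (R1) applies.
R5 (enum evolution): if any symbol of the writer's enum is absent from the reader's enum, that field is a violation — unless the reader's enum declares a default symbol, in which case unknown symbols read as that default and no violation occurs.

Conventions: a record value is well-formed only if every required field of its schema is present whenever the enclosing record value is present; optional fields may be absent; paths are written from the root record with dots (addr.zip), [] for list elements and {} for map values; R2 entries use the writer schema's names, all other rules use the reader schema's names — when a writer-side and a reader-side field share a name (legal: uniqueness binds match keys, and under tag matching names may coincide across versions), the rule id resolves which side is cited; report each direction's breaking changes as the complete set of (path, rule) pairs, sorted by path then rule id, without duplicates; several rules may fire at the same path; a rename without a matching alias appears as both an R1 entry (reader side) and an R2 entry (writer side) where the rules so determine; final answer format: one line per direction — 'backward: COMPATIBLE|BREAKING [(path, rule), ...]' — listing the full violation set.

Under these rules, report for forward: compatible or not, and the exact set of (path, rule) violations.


each type pair in Order: writer, then reader
forward for Order (reader v1, writer v2):
  no writer field matches reader kind
  bool -> bool, writer optional: enabled aligns to enabled
  float64 -> float64, writer required: latitude aligns to latitude
  float64 -> float64, writer required: balance aligns to balance
  writer factor: unknown to reader
  writer channel: unknown to reader
  nothing fires on Order: forward is COMPATIBLE
ruling out the remaining Order differences:
  renamed field kind to channel in record Order (alias kind declared on the renamed field) -> fires no rule on Order, leaving the asked answer as it is
  added field factor to record Order: optional float64, tag 38 (in v2 it sits immediately before channel) -> fires no rule on Order, leaving the asked answer as it is

forward: COMPATIBLE []


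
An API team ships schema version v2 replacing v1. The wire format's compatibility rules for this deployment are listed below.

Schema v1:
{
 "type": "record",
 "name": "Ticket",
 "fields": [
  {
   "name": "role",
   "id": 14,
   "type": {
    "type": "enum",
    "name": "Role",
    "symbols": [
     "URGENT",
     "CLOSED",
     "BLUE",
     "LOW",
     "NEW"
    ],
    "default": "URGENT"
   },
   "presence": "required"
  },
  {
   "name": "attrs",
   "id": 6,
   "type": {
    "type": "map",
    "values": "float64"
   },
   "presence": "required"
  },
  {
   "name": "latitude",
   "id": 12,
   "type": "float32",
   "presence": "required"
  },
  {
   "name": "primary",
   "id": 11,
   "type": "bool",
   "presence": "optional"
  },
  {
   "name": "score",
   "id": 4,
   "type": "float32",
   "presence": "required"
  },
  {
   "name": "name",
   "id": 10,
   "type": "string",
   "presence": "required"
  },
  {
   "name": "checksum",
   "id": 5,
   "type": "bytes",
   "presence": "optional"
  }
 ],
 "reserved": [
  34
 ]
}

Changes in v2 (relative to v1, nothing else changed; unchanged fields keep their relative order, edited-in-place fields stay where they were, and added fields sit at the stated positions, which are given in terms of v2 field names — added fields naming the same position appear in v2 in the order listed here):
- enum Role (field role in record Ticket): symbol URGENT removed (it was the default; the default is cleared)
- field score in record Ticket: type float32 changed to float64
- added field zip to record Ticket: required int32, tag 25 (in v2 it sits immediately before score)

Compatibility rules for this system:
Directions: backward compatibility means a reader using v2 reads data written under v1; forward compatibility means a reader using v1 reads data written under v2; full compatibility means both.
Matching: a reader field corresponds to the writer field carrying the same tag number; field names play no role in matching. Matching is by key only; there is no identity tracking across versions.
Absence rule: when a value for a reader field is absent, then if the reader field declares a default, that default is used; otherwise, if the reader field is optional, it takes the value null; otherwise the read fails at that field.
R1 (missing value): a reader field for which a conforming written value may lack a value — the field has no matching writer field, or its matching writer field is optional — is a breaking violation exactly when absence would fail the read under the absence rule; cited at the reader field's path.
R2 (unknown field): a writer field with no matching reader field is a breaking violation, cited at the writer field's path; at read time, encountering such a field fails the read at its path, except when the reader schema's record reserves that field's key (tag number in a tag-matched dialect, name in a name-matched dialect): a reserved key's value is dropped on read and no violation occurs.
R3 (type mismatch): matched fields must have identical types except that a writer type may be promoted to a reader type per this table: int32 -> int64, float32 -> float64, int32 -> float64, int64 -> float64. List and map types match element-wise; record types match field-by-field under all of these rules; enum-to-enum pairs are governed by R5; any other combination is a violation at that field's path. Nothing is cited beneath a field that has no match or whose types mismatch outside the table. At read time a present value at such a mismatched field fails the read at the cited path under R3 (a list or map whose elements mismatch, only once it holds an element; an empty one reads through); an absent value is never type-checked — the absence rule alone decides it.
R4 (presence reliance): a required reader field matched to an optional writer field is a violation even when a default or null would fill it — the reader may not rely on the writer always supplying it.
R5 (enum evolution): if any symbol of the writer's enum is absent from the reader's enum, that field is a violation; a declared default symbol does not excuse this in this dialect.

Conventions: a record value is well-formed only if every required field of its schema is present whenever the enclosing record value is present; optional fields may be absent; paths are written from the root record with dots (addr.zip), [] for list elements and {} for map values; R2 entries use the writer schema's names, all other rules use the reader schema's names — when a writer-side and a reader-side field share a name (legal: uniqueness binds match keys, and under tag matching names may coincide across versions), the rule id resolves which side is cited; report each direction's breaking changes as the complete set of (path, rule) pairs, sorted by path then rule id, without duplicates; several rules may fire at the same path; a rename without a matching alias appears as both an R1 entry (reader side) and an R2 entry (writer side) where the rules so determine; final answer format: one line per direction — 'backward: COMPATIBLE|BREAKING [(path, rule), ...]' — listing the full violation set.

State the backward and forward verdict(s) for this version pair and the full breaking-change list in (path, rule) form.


the writer's type comes first in each Ticket pair
checking backward for Ticket: reader v2 against writer v1:
  writer required, Role -> Role: reader role maps from writer role
  writer required, map<string, float64> -> map<string, float64>: reader attrs maps from writer attrs
  writer required, float32 -> float32: reader latitude maps from writer latitude
  writer optional, bool -> bool: reader primary maps from writer primary
  no writer field matches reader zip
  writer required, float32 -> float64: reader score maps from writer score
  writer required, string -> string: reader name maps from writer name
  writer optional, bytes -> bytes: reader checksum maps from writer checksum
  R5 fires at role
  R1 fires at zip
  backward on Ticket therefore BREAKING (2)
checking forward for Ticket: reader v1 against writer v2:
  writer required, Role -> Role: reader role maps from writer role
  writer required, map<string, float64> -> map<string, float64>: reader attrs maps from writer attrs
  writer required, float32 -> float32: reader latitude maps from writer latitude
  writer optional, bool -> bool: reader primary maps from writer primary
  writer required, float64 -> float32: reader score maps from writer score
  writer required, string -> string: reader name maps from writer name
  writer optional, bytes -> bytes: reader checksum maps from writer checksum
  leftover writer field: zip
  R3 fires at score
  R2 fires at zip
  forward on Ticket therefore BREAKING (2)

backward: BREAKING [(role, R5), (zip, R1)]; forward: BREAKING [(score, R3), (zip, R2)]


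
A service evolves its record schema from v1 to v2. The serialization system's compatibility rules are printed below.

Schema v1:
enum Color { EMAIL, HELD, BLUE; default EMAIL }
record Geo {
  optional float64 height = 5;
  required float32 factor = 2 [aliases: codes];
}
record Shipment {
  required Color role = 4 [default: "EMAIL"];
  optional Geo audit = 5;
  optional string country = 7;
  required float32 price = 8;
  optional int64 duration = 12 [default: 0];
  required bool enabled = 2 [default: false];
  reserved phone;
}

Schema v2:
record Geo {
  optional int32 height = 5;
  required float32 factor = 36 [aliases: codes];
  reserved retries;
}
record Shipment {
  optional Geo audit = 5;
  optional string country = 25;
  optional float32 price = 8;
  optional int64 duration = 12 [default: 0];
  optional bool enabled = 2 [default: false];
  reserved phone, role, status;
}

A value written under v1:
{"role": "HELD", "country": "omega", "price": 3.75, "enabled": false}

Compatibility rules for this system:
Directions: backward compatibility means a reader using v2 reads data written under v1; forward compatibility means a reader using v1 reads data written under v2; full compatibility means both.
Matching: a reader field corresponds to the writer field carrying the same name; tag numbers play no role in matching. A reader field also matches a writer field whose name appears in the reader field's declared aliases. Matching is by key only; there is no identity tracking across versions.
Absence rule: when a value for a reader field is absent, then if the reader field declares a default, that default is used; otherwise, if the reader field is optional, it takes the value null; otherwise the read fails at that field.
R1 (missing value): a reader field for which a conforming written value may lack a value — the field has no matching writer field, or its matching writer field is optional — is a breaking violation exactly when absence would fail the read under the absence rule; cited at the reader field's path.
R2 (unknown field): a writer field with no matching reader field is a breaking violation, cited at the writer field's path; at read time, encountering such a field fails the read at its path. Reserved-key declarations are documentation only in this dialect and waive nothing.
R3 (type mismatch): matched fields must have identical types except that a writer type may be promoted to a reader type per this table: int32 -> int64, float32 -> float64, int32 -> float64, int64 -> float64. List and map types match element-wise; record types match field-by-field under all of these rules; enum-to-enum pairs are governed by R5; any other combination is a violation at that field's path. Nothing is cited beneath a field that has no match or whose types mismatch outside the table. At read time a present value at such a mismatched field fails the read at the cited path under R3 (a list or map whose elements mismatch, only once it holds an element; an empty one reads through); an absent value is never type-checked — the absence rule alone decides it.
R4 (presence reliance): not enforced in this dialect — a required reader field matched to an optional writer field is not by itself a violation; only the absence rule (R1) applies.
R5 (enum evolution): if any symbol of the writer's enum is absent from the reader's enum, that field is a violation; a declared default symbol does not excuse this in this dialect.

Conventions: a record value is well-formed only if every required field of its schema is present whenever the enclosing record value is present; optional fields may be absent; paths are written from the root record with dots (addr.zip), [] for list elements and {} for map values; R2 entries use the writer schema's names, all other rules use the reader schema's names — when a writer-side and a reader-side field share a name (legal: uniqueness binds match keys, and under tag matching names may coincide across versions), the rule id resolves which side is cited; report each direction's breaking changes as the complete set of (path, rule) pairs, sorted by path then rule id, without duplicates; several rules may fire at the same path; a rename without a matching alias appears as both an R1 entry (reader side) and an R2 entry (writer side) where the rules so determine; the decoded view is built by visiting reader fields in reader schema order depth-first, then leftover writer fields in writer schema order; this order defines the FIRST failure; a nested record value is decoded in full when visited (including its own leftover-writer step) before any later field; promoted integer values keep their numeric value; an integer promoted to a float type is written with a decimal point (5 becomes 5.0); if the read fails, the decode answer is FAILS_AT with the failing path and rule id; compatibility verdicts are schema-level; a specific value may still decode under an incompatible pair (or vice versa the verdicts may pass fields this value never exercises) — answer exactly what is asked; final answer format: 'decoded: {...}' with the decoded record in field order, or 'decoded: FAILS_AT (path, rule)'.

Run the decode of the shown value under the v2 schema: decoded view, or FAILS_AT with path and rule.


the writer's type comes first in each Shipment pair
migrating the Shipment value to v2:
  audit := null (not supplied -> null)
  country := "omega"
  price := 3.75
  duration := 0 (no value, default fills)
  enabled := false
  read fails at role under R2 (unknown field)
  => FAILS_AT (role, R2)
diffs on Shipment not affecting the asked answer:
  field country in record Shipment: tag 7 changed to 25 -> triggers nothing under the printed rules; the Shipment answer is the same either way
  field factor in record Geo: tag 2 changed to 36 -> triggers nothing under the printed rules; the Shipment answer is the same either way
  field price in record Shipment: required changed to optional -> matters for Shipment compatibility verdicts, not for this value's decode
  field enabled in record Shipment: required changed to optional -> triggers nothing under the printed rules; the Shipment answer is the same either way
  field height in record Geo: type float64 changed to int32 -> matters for Shipment compatibility verdicts, not for this value's decode

decoded: FAILS_AT (role, R2)


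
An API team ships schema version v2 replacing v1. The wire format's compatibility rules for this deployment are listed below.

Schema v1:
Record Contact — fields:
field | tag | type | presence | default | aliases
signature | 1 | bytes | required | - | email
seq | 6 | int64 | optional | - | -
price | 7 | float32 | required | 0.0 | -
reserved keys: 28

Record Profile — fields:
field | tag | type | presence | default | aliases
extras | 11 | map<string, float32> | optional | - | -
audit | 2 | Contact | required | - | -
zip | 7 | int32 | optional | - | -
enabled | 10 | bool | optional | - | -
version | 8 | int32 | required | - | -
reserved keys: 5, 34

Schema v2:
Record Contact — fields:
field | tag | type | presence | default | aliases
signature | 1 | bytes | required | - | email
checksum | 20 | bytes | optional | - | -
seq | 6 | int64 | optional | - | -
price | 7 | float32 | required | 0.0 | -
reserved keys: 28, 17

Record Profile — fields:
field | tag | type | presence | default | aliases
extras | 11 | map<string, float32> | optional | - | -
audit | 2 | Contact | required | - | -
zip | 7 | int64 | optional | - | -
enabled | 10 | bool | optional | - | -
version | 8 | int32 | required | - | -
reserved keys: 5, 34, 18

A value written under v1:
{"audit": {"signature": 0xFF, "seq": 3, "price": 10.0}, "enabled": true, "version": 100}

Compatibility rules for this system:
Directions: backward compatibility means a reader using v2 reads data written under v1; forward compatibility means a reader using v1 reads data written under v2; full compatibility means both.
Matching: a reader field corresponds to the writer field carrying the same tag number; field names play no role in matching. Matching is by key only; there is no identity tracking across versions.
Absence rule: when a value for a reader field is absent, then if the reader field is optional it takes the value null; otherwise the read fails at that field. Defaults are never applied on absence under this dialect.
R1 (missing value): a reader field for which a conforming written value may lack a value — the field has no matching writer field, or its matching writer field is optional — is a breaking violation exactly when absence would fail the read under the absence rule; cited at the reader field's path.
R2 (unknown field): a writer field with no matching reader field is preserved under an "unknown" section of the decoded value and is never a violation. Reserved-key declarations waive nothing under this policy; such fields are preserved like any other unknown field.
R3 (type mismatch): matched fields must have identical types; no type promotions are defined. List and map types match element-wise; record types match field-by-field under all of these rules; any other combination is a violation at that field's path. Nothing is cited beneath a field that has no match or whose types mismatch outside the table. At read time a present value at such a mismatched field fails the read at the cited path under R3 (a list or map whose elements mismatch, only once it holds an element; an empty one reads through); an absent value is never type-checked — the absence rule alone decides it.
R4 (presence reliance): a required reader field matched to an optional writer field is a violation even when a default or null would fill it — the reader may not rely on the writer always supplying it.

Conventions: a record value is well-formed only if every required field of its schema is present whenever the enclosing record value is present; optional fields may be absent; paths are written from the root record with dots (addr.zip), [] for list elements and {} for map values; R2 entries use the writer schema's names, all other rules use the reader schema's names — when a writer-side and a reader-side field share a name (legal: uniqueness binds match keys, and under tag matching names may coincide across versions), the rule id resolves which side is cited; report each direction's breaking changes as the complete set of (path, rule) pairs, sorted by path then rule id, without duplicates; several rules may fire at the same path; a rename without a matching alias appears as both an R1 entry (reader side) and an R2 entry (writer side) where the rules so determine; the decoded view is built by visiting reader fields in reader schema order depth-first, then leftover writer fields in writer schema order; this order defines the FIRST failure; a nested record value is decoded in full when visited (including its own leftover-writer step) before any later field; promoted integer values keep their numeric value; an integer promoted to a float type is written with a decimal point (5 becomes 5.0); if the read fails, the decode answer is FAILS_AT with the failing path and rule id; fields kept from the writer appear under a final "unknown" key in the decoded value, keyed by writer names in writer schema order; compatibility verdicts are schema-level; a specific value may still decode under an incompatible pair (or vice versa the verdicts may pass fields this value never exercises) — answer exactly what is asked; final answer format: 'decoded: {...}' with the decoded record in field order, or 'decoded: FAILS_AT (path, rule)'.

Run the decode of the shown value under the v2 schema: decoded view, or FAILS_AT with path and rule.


in Profile below, arrows point writer -> reader
decode (reader v2):
  extras := null (absent, optional -> null)
  audit.signature := 0xFF
  audit.checksum := null (absent, optional -> null)
  audit.seq := 3
  audit.price := 10.0
  zip := null (absent, optional -> null)
  enabled := true
  version := 100
  => decoded: {"extras": null, "audit": {"signature": 0xFF, "checksum": null, "seq": 3, "price": 10.0}, "zip": null, "enabled": true, "version": 100}
the rest of the Profile diff is inert for this question:
  field zip in record Profile: type int32 changed to int64 -> schema-level compatibility only; this Profile value's decode is unchanged

decoded: {"extras": null, "audit": {"signature": 0xFF, "checksum": null, "seq": 3, "price": 10.0}, "zip": null, "enabled": true, "version": 100}


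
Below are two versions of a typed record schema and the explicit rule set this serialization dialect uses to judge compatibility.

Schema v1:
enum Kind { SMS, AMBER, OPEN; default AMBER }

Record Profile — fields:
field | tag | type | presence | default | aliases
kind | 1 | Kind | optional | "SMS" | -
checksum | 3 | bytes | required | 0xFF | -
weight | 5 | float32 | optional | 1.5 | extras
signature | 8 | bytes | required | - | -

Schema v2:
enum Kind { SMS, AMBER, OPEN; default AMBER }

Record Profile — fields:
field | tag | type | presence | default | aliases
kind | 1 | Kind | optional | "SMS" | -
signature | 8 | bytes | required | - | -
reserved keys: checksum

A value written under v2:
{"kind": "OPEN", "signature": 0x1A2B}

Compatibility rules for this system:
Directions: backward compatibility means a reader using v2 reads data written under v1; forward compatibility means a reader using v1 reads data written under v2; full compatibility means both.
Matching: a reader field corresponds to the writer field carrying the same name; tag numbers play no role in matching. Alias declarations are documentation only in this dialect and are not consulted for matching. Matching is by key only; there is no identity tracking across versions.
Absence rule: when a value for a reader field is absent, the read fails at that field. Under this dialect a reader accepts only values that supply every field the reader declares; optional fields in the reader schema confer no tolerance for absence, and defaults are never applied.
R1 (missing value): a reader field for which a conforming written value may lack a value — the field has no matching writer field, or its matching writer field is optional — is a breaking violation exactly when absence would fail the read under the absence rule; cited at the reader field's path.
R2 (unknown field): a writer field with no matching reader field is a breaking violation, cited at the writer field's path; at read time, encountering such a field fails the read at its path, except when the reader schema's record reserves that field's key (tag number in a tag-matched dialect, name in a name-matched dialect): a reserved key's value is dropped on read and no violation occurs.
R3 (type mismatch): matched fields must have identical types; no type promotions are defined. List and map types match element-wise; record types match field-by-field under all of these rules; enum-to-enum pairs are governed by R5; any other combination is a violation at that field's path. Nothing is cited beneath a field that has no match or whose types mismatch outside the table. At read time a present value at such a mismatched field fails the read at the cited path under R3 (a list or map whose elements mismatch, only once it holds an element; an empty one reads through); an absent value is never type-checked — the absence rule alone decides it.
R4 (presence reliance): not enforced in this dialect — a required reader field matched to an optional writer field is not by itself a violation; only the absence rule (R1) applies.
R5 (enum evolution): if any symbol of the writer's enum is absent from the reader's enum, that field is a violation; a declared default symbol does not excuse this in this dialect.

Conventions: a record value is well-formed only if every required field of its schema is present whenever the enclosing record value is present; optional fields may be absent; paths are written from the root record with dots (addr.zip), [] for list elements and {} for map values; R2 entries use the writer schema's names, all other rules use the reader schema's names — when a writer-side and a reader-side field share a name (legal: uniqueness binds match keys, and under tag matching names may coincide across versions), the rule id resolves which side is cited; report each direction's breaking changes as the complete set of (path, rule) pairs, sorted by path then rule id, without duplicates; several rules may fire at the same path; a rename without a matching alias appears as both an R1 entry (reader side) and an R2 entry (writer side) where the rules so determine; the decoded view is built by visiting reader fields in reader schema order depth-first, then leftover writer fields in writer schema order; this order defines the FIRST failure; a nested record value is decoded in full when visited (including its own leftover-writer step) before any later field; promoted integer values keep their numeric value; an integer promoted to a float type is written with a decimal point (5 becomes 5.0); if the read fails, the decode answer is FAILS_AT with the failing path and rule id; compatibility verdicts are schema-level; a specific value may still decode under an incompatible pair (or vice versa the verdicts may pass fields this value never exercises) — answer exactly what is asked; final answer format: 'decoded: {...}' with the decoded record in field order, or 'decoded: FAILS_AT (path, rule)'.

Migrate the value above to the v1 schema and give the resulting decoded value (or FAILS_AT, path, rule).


decoded: FAILS_AT (checksum, R1)

in Profile below, arrows point writer -> reader
migrating the Profile value to v1:
  kind := "OPEN"
  read fails at checksum under R1 (no fill)
  => FAILS_AT (checksum, R1)
the rest of the Profile diff is inert for this question:
  removed field weight from record Profile -> affects the rule determinations only; this particular Profile value decodes identically


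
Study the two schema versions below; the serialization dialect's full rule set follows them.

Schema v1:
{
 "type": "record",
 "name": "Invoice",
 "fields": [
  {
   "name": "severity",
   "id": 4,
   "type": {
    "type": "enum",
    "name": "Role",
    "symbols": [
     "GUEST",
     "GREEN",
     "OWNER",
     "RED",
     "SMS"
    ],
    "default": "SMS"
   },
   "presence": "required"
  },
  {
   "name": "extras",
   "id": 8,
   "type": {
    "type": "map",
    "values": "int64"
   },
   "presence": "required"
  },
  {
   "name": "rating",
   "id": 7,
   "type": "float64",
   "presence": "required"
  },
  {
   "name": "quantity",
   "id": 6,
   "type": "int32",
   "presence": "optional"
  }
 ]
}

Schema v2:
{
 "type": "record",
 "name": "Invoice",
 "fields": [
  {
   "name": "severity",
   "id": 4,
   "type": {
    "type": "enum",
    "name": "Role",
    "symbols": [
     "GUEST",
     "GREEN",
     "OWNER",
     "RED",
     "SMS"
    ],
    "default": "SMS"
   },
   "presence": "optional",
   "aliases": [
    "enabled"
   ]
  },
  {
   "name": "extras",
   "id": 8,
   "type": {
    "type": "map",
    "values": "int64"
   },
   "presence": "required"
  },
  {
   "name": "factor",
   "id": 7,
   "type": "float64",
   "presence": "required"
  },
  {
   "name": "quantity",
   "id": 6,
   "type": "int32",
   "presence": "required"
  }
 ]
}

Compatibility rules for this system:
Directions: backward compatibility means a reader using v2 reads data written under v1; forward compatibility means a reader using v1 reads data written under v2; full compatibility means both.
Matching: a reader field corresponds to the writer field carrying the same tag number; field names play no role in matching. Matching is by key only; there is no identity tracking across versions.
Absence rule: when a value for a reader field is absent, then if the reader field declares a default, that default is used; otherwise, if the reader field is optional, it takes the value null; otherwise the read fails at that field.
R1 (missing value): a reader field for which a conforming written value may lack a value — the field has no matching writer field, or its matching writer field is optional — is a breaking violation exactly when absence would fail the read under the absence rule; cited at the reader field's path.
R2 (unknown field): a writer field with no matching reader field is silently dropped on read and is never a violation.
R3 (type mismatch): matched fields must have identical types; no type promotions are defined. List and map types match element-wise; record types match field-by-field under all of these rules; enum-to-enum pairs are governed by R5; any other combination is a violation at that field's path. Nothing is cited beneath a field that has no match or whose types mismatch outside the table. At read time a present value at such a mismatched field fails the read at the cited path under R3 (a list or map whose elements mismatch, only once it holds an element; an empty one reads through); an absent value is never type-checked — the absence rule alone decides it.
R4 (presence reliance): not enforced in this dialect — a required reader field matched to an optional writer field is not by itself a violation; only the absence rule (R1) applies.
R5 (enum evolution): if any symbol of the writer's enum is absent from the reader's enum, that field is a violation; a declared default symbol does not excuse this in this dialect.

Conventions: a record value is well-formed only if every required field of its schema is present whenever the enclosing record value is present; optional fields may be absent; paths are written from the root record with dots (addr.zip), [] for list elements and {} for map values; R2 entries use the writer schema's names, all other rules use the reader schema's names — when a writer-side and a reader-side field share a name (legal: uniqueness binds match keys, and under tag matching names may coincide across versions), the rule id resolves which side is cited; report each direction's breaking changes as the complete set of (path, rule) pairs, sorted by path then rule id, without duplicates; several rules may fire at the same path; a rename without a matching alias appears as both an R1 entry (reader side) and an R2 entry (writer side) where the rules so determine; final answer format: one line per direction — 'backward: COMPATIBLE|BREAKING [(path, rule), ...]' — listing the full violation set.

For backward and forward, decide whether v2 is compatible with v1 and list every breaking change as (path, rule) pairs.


arrows below run writer -> reader for Invoice
backward analysis of Invoice with v2 as reader and v1 as writer:
  severity: paired with writer severity (Role -> Role; writer required)
  extras: paired with writer extras (map<string, int64> -> map<string, int64>; writer required)
  factor: paired with writer rating (float64 -> float64; writer required)
  quantity: paired with writer quantity (int32 -> int32; writer optional)
  rule R1 violated at quantity
  => 1 violation(s): backward is BREAKING for Invoice
forward analysis of Invoice with v1 as reader and v2 as writer:
  severity: paired with writer severity (Role -> Role; writer optional)
  extras: paired with writer extras (map<string, int64> -> map<string, int64>; writer required)
  rating: paired with writer factor (float64 -> float64; writer required)
  quantity: paired with writer quantity (int32 -> int32; writer required)
  rule R1 violated at severity
  => 1 violation(s): forward is BREAKING for Invoice

backward: BREAKING [(quantity, R1)]; forward: BREAKING [(severity, R1)]
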